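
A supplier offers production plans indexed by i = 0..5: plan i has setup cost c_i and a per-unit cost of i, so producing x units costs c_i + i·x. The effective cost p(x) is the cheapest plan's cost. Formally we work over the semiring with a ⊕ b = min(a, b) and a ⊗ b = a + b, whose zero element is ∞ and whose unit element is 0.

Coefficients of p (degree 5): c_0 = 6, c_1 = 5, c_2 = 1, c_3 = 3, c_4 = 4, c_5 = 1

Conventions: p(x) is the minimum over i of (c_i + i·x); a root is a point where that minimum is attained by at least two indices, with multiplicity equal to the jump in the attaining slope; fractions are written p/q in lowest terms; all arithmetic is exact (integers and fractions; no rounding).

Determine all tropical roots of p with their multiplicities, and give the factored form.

hull edge (i=0, c=6) to (i=2, c=1): slope -5/2, span 2
hull edge (i=2, c=1) to (i=5, c=1): slope 0, span 3
Factored form: p(x) = 1 ⊗ (x ⊕ 0) ⊗ (x ⊕ 0) ⊗ (x ⊕ 0) ⊗ (x ⊕ 5/2) ⊗ (x ⊕ 5/2)
Answer: roots = 0 (mult 3), 5/2 (mult 2)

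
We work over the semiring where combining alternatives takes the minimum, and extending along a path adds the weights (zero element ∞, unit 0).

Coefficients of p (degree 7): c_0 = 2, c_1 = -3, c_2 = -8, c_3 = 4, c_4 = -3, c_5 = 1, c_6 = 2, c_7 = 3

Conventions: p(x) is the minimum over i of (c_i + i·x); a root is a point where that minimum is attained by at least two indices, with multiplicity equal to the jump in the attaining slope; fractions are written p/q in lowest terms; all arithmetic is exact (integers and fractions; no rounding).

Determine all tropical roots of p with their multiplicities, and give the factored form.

hull edge (i=0, c=2) to (i=2, c=-8): slope -5, span 2
hull edge (i=2, c=-8) to (i=7, c=3): slope 11/5, span 5
Factored form: p(x) = 3 ⊗ (x ⊕ (-11/5)) ⊗ (x ⊕ (-11/5)) ⊗ (x ⊕ (-11/5)) ⊗ (x ⊕ (-11/5)) ⊗ (x ⊕ (-11/5)) ⊗ (x ⊕ 5) ⊗ (x ⊕ 5)
Answer: roots = -11/5 (mult 5), 5 (mult 2)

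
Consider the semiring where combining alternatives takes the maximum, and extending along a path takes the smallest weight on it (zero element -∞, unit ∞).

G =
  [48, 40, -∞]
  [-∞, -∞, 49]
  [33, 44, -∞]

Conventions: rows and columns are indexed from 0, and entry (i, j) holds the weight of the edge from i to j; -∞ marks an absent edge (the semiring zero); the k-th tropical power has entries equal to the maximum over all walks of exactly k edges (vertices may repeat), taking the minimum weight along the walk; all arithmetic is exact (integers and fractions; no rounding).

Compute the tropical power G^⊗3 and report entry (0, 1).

G^⊗2:
  [48, 40, 40]
  [33, 44, -∞]
  [33, 33, 44]
G^⊗3:
  [48, 40, 40]
  [33, 33, 44]
  [33, 44, 33]
Key observation: the optimum is the walk 0->0->0->1, with weight 48 min 48 min 40 = 40.
Optimal value attained by: walk 0->0->0->1.
Answer: (G^⊗3)[0][1] = 40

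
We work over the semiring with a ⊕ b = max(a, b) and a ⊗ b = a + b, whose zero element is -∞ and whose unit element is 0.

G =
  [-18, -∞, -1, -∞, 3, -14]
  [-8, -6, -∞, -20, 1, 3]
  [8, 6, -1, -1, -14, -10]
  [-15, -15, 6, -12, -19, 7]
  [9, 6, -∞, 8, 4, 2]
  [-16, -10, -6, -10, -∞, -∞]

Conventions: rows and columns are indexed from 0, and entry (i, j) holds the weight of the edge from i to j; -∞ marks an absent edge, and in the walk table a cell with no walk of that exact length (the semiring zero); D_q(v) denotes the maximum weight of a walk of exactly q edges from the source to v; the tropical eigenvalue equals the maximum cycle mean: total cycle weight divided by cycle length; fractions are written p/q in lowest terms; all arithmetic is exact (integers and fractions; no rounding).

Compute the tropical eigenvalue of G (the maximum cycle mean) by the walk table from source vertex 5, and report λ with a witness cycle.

q=0: [-∞, -∞, -∞, -∞, -∞, 0]
q=1: [-16, -10, -6, -10, -∞, -∞]
q=2: [2, 0, -4, -7, -9, -3]
q=3: [4, 2, 1, -1, 5, 3]
q=4: [14, 11, 5, 13, 9, 7]
q=5: [18, 15, 19, 17, 17, 20]
q=6: [27, 25, 23, 25, 21, 24]
Optimal cycle mean attained by: cycle 0->4->3->2->0, total 3 + 8 + 6 + 8, length 4.
Answer: λ = 25/4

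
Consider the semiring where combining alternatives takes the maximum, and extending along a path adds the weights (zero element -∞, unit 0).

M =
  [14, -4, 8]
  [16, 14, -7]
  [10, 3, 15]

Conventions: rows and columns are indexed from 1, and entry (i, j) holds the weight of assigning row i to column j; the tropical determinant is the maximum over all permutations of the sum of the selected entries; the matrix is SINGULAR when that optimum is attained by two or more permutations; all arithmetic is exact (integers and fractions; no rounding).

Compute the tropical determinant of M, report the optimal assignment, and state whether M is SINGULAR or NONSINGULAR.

σ = (1, 2, 3): 14 + 14 + 15 = 43
σ = (1, 3, 2): 14 + (-7) + 3 = 10
σ = (2, 1, 3): (-4) + 16 + 15 = 27
σ = (2, 3, 1): (-4) + (-7) + 10 = -1
σ = (3, 1, 2): 8 + 16 + 3 = 27
σ = (3, 2, 1): 8 + 14 + 10 = 32
Optimal value attained by: σ = (1, 2, 3).
Answer: det⊕(M) = 43; verdict: NONSINGULAR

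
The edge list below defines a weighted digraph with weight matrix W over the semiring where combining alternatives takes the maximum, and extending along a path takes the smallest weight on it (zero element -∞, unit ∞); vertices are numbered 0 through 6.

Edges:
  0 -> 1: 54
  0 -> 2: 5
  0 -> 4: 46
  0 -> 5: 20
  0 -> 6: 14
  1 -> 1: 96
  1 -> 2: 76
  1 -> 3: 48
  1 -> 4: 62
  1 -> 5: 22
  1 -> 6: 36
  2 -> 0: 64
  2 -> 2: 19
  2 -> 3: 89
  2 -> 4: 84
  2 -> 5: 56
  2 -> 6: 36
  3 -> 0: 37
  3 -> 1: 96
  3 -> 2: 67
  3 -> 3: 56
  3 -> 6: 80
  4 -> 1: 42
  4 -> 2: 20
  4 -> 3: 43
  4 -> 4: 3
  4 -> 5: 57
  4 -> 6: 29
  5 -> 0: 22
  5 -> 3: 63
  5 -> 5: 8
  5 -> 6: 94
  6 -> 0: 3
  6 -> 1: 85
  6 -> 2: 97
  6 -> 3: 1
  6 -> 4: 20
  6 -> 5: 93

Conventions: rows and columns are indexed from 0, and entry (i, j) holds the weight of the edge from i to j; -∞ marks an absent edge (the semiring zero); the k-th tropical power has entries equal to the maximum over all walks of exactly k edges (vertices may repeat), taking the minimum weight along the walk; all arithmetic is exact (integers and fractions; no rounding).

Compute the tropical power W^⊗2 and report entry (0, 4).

W^⊗2:
  [20, 54, 54, 48, 54, 46, 36]
  [64, 96, 76, 76, 76, 57, 48]
  [37, 89, 67, 56, 46, 57, 80]
  [64, 96, 80, 67, 67, 80, 56]
  [37, 43, 43, 57, 42, 29, 57]
  [37, 85, 94, 56, 22, 93, 63]
  [64, 85, 76, 89, 84, 56, 93]
Key observation: the optimum is the walk 0->1->4, with weight 54 min 62 = 54.
Optimal value attained by: walk 0->1->4.
Answer: (W^⊗2)[0][4] = 54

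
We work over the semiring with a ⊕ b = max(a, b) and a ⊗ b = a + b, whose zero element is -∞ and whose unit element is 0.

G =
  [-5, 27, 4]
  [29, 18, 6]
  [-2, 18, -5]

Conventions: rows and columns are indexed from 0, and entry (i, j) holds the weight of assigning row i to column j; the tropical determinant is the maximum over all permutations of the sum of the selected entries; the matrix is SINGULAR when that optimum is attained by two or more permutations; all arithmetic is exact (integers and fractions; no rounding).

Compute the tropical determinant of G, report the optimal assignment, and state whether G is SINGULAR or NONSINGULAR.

σ = (0, 1, 2): (-5) + 18 + (-5) = 8
σ = (0, 2, 1): (-5) + 6 + 18 = 19
σ = (1, 0, 2): 27 + 29 + (-5) = 51
σ = (1, 2, 0): 27 + 6 + (-2) = 31
σ = (2, 0, 1): 4 + 29 + 18 = 51
σ = (2, 1, 0): 4 + 18 + (-2) = 20
Optimal value attained by: σ = (1, 0, 2).
Answer: det⊕(G) = 51; verdict: SINGULAR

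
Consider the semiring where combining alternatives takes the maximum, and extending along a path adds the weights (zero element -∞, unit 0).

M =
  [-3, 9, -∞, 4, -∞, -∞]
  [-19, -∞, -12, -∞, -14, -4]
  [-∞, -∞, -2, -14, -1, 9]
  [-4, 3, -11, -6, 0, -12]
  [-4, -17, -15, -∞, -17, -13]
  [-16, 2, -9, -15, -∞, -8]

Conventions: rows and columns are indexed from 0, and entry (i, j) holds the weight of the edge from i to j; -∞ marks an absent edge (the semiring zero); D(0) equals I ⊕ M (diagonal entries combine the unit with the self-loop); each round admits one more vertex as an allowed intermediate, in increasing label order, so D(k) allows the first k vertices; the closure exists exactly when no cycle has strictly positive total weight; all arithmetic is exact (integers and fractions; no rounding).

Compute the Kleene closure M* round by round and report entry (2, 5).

D(0):
  [0, 9, -∞, 4, -∞, -∞]
  [-19, 0, -12, -∞, -14, -4]
  [-∞, -∞, 0, -14, -1, 9]
  [-4, 3, -11, 0, 0, -12]
  [-4, -17, -15, -∞, 0, -13]
  [-16, 2, -9, -15, -∞, 0]
D(1):
  [0, 9, -∞, 4, -∞, -∞]
  [-19, 0, -12, -15, -14, -4]
  [-∞, -∞, 0, -14, -1, 9]
  [-4, 5, -11, 0, 0, -12]
  [-4, 5, -15, 0, 0, -13]
  [-16, 2, -9, -12, -∞, 0]
D(2):
  [0, 9, -3, 4, -5, 5]
  [-19, 0, -12, -15, -14, -4]
  [-∞, -∞, 0, -14, -1, 9]
  [-4, 5, -7, 0, 0, 1]
  [-4, 5, -7, 0, 0, 1]
  [-16, 2, -9, -12, -12, 0]
D(3):
  [0, 9, -3, 4, -4, 6]
  [-19, 0, -12, -15, -13, -3]
  [-∞, -∞, 0, -14, -1, 9]
  [-4, 5, -7, 0, 0, 2]
  [-4, 5, -7, 0, 0, 2]
  [-16, 2, -9, -12, -10, 0]
D(4):
  [0, 9, -3, 4, 4, 6]
  [-19, 0, -12, -15, -13, -3]
  [-18, -9, 0, -14, -1, 9]
  [-4, 5, -7, 0, 0, 2]
  [-4, 5, -7, 0, 0, 2]
  [-16, 2, -9, -12, -10, 0]
D(5):
  [0, 9, -3, 4, 4, 6]
  [-17, 0, -12, -13, -13, -3]
  [-5, 4, 0, -1, -1, 9]
  [-4, 5, -7, 0, 0, 2]
  [-4, 5, -7, 0, 0, 2]
  [-14, 2, -9, -10, -10, 0]
D(6):
  [0, 9, -3, 4, 4, 6]
  [-17, 0, -12, -13, -13, -3]
  [-5, 11, 0, -1, -1, 9]
  [-4, 5, -7, 0, 0, 2]
  [-4, 5, -7, 0, 0, 2]
  [-14, 2, -9, -10, -10, 0]
Answer: M*[2][5] = 9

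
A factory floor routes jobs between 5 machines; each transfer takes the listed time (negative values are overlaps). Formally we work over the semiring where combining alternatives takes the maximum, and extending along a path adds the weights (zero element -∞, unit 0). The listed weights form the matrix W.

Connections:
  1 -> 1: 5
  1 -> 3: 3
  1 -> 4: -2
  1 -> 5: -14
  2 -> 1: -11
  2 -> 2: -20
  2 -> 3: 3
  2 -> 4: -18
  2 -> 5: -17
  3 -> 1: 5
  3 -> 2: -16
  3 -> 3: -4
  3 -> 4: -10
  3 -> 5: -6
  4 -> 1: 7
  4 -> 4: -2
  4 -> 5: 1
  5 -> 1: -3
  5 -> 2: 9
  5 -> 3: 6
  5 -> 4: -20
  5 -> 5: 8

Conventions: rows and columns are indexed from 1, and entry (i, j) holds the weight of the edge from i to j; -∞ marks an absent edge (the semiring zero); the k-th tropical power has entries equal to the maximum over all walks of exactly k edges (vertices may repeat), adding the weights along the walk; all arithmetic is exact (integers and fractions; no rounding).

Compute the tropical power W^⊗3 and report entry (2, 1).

W^⊗2:
  [10, -5, 8, 3, -1]
  [8, -8, -1, -7, -3]
  [10, 3, 8, 3, 2]
  [12, 10, 10, 5, 9]
  [11, 17, 14, -4, 16]
W^⊗3:
  [15, 8, 13, 8, 7]
  [13, 6, 11, 6, 5]
  [15, 11, 13, 8, 10]
  [17, 18, 15, 10, 17]
  [19, 25, 22, 9, 24]
Key observation: the optimum is the walk 2->3->1->1, with weight 3 + 5 + 5 = 13.
Optimal value attained by: walk 2->3->1->1.
Answer: (W^⊗3)[2][1] = 13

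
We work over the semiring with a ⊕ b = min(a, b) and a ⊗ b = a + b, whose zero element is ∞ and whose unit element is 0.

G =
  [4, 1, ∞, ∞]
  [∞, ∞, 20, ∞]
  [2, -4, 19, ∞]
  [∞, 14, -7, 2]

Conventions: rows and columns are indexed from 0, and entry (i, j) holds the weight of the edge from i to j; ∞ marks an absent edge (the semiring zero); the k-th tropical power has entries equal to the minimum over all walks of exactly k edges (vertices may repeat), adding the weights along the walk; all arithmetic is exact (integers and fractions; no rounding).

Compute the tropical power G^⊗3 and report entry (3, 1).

G^⊗2:
  [8, 5, 21, ∞]
  [22, 16, 39, ∞]
  [6, 3, 16, ∞]
  [-5, -11, -5, 4]
G^⊗3:
  [12, 9, 25, ∞]
  [26, 23, 36, ∞]
  [10, 7, 23, ∞]
  [-3, -9, -3, 6]
Key observation: the optimum is the walk 3->3->2->1, with weight 2 + (-7) + (-4) = -9.
Optimal value attained by: walk 3->3->2->1.
Answer: (G^⊗3)[3][1] = -9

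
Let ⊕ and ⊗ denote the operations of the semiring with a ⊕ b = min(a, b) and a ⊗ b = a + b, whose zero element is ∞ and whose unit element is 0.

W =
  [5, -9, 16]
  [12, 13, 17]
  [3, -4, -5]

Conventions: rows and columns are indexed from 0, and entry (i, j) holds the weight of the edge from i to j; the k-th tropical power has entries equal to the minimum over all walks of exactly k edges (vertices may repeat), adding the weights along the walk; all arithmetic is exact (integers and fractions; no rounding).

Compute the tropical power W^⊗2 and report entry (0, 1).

W^⊗2:
  [3, -4, 8]
  [17, 3, 12]
  [-2, -9, -10]
Key observation: the optimum is the walk 0->0->1, with weight 5 + (-9) = -4.
Optimal value attained by: walk 0->0->1.
Answer: (W^⊗2)[0][1] = -4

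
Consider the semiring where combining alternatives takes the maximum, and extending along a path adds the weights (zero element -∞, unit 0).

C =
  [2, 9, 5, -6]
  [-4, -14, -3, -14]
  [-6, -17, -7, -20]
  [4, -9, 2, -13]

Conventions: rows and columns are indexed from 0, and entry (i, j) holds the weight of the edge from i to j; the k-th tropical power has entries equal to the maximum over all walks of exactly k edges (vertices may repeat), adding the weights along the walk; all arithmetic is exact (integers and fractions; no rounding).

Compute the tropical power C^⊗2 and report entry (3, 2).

C^⊗2:
  [5, 11, 7, -4]
  [-2, 5, 1, -10]
  [-4, 3, -1, -12]
  [6, 13, 9, -2]
Key observation: the optimum is the walk 3->0->2, with weight 4 + 5 = 9.
Optimal value attained by: walk 3->0->2.
Answer: (C^⊗2)[3][2] = 9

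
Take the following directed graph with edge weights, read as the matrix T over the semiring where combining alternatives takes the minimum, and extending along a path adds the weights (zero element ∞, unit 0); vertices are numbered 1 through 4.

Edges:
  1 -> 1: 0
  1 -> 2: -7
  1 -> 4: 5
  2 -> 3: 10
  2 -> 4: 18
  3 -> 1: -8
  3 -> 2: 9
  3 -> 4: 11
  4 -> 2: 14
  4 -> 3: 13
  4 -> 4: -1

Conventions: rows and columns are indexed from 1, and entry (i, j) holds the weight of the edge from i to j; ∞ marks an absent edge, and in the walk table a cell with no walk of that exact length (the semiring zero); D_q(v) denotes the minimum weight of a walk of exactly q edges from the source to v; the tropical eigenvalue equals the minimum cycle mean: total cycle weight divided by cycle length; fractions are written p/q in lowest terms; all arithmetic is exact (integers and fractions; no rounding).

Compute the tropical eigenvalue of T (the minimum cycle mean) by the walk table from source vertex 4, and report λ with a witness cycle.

q=0: [∞, ∞, ∞, 0]
q=1: [∞, 14, 13, -1]
q=2: [5, 13, 12, -2]
q=3: [4, -2, 11, -3]
q=4: [3, -3, 8, -4]
Optimal cycle mean attained by: cycle 1->2->3->1, total (-7) + 10 + (-8), length 3.
Answer: λ = -5/3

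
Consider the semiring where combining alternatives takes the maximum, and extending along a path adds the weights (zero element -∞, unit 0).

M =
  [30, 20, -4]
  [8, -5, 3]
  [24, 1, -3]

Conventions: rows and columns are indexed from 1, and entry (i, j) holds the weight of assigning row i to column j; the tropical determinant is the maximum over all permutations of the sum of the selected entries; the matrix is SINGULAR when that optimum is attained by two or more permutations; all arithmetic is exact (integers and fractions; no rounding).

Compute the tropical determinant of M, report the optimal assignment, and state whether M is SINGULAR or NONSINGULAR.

σ = (1, 2, 3): 30 + (-5) + (-3) = 22
σ = (1, 3, 2): 30 + 3 + 1 = 34
σ = (2, 1, 3): 20 + 8 + (-3) = 25
σ = (2, 3, 1): 20 + 3 + 24 = 47
σ = (3, 1, 2): (-4) + 8 + 1 = 5
σ = (3, 2, 1): (-4) + (-5) + 24 = 15
Optimal value attained by: σ = (2, 3, 1).
Answer: det⊕(M) = 47; verdict: NONSINGULAR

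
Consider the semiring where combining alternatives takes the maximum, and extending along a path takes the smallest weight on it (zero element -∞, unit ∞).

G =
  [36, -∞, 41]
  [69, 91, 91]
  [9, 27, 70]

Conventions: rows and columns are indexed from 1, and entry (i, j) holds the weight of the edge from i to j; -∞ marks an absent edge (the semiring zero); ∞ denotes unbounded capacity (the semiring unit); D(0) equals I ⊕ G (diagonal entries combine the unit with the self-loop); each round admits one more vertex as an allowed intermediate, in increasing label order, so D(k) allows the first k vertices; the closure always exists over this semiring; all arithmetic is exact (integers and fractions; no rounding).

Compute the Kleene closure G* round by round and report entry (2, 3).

D(0):
  [∞, -∞, 41]
  [69, ∞, 91]
  [9, 27, ∞]
D(1):
  [∞, -∞, 41]
  [69, ∞, 91]
  [9, 27, ∞]
D(2):
  [∞, -∞, 41]
  [69, ∞, 91]
  [27, 27, ∞]
D(3):
  [∞, 27, 41]
  [69, ∞, 91]
  [27, 27, ∞]
Answer: G*[2][3] = 91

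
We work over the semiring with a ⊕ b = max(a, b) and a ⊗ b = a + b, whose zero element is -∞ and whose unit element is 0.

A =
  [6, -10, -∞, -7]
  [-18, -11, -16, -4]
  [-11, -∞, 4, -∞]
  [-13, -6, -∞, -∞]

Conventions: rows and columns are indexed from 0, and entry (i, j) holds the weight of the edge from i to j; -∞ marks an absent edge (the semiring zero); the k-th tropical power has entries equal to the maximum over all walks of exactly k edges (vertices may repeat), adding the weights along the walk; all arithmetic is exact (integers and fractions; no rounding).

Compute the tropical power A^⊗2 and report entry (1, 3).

A^⊗2:
  [12, -4, -26, -1]
  [-12, -10, -12, -15]
  [-5, -21, 8, -18]
  [-7, -17, -22, -10]
Key observation: the optimum is the walk 1->1->3, with weight (-11) + (-4) = -15.
Optimal value attained by: walk 1->1->3.
Answer: (A^⊗2)[1][3] = -15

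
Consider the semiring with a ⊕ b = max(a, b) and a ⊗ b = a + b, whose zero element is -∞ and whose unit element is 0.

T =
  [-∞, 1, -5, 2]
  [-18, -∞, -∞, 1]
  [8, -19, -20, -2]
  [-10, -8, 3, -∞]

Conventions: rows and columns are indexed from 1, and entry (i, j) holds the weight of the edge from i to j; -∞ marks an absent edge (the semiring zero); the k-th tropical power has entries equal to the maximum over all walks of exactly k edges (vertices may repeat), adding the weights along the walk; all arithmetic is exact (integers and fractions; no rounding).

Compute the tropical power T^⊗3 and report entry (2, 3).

T^⊗2:
  [3, -6, 5, 2]
  [-9, -7, 4, -16]
  [-12, 9, 3, 10]
  [11, -9, -15, 1]
T^⊗3:
  [13, 4, 5, 5]
  [12, -8, -13, 2]
  [11, 2, 13, 10]
  [-7, 12, 6, 13]
Key observation: the optimum is the walk 2->1->4->3, with weight (-18) + 2 + 3 = -13.
Optimal value attained by: walk 2->1->4->3.
Answer: (T^⊗3)[2][3] = -13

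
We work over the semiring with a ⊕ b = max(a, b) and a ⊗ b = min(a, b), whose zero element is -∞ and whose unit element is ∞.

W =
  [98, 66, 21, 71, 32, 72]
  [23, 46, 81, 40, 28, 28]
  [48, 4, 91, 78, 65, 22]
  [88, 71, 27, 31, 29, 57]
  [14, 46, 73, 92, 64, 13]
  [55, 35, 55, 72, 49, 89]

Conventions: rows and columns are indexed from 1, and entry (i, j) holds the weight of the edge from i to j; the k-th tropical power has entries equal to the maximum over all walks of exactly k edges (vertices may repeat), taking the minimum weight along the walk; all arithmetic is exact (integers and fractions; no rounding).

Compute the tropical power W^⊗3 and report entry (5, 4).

W^⊗2:
  [98, 71, 66, 72, 49, 72]
  [48, 46, 81, 78, 65, 40]
  [78, 71, 91, 78, 65, 57]
  [88, 66, 71, 71, 49, 72]
  [88, 71, 73, 73, 65, 57]
  [72, 71, 55, 72, 55, 89]
W^⊗3:
  [98, 71, 71, 72, 65, 72]
  [78, 71, 81, 78, 65, 57]
  [78, 71, 91, 78, 65, 72]
  [88, 71, 71, 72, 65, 72]
  [88, 71, 73, 73, 65, 72]
  [72, 71, 71, 72, 55, 89]
Key observation: the optimum is the walk 5->3->3->4, with weight 73 min 91 min 78 = 73.
Optimal value attained by: walk 5->3->3->4.
Answer: (W^⊗3)[5][4] = 73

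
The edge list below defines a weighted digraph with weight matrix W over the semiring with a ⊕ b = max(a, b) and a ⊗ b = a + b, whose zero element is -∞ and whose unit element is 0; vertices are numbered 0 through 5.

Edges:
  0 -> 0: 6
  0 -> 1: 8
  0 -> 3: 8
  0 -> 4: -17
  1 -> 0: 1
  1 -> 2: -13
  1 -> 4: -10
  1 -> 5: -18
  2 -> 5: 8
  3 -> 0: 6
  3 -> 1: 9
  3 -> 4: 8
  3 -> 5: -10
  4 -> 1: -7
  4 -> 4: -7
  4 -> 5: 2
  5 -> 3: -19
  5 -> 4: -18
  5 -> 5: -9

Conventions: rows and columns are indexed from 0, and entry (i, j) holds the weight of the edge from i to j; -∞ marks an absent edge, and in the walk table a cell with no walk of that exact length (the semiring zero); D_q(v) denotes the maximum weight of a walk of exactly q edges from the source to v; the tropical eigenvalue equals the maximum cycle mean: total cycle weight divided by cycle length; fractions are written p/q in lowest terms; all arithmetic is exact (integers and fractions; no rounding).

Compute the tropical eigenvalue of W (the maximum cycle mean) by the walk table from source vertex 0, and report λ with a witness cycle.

q=0: [0, -∞, -∞, -∞, -∞, -∞]
q=1: [6, 8, -∞, 8, -17, -∞]
q=2: [14, 17, -5, 14, 16, -2]
q=3: [20, 23, 4, 22, 22, 18]
q=4: [28, 31, 10, 28, 30, 24]
q=5: [34, 37, 18, 36, 36, 32]
q=6: [42, 45, 24, 42, 44, 38]
Optimal cycle mean attained by: cycle 0->3->0, total 8 + 6, length 2.
Answer: λ = 7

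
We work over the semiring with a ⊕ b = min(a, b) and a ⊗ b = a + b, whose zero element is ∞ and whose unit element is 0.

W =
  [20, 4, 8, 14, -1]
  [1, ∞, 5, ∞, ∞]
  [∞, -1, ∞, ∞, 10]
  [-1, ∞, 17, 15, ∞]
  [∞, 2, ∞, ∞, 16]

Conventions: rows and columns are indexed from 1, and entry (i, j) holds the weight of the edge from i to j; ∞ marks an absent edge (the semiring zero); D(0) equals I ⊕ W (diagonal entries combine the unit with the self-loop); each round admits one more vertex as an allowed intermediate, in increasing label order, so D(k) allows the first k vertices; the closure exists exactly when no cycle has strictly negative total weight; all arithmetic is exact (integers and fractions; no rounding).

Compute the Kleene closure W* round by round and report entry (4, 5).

D(0):
  [0, 4, 8, 14, -1]
  [1, 0, 5, ∞, ∞]
  [∞, -1, 0, ∞, 10]
  [-1, ∞, 17, 0, ∞]
  [∞, 2, ∞, ∞, 0]
D(1):
  [0, 4, 8, 14, -1]
  [1, 0, 5, 15, 0]
  [∞, -1, 0, ∞, 10]
  [-1, 3, 7, 0, -2]
  [∞, 2, ∞, ∞, 0]
D(2):
  [0, 4, 8, 14, -1]
  [1, 0, 5, 15, 0]
  [0, -1, 0, 14, -1]
  [-1, 3, 7, 0, -2]
  [3, 2, 7, 17, 0]
D(3):
  [0, 4, 8, 14, -1]
  [1, 0, 5, 15, 0]
  [0, -1, 0, 14, -1]
  [-1, 3, 7, 0, -2]
  [3, 2, 7, 17, 0]
D(4):
  [0, 4, 8, 14, -1]
  [1, 0, 5, 15, 0]
  [0, -1, 0, 14, -1]
  [-1, 3, 7, 0, -2]
  [3, 2, 7, 17, 0]
D(5):
  [0, 1, 6, 14, -1]
  [1, 0, 5, 15, 0]
  [0, -1, 0, 14, -1]
  [-1, 0, 5, 0, -2]
  [3, 2, 7, 17, 0]
Answer: W*[4][5] = -2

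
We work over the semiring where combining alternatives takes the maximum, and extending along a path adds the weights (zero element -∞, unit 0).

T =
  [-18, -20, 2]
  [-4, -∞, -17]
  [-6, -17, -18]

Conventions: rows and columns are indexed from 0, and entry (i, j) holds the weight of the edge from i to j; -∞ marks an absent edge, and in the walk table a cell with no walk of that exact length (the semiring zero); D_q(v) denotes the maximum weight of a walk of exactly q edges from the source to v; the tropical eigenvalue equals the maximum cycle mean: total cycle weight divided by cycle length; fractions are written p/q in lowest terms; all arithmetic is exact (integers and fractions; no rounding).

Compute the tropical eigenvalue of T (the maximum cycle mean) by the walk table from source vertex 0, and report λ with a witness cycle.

q=0: [0, -∞, -∞]
q=1: [-18, -20, 2]
q=2: [-4, -15, -16]
q=3: [-19, -24, -2]
Optimal cycle mean attained by: cycle 0->2->0, total 2 + (-6), length 2.
Answer: λ = -2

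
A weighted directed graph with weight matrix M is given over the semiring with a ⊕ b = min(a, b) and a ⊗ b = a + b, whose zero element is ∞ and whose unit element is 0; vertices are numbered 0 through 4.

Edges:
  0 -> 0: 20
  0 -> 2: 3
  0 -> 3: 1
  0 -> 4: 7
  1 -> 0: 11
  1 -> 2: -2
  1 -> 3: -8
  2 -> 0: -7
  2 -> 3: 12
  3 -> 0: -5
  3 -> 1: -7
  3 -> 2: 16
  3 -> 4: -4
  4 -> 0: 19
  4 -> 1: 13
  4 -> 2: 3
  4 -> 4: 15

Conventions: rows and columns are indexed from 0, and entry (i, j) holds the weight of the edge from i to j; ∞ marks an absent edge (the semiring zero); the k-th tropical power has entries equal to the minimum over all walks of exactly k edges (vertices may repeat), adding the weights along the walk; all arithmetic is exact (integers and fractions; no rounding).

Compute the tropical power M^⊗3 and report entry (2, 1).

M^⊗2:
  [-4, -6, 10, 15, -3]
  [-13, -15, 8, 10, -12]
  [7, 5, -4, -6, 0]
  [4, 9, -9, -15, 2]
  [-4, 28, 11, 5, 26]
M^⊗3:
  [3, 8, -8, -14, 3]
  [-4, 1, -17, -23, -6]
  [-11, -13, 3, -3, -10]
  [-20, -22, 1, 1, -19]
  [0, -2, -1, -3, 1]
Key observation: the optimum is the walk 2->0->3->1, with weight (-7) + 1 + (-7) = -13.
Optimal value attained by: walk 2->0->3->1.
Answer: (M^⊗3)[2][1] = -13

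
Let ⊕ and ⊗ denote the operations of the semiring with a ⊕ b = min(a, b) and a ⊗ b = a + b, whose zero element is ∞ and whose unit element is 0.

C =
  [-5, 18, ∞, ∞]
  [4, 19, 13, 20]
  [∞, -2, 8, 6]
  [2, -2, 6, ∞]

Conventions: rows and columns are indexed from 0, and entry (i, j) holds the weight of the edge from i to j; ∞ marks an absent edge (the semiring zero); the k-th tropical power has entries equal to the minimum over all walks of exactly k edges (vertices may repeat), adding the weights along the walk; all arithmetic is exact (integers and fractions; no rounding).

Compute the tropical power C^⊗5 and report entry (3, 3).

C^⊗2:
  [-10, 13, 31, 38]
  [-1, 11, 21, 19]
  [2, 4, 11, 14]
  [-3, 4, 11, 12]
C^⊗3:
  [-15, 8, 26, 33]
  [-6, 17, 24, 27]
  [-3, 9, 17, 17]
  [-8, 9, 17, 17]
C^⊗4:
  [-20, 3, 21, 28]
  [-11, 12, 30, 30]
  [-8, 15, 22, 23]
  [-13, 10, 22, 23]
C^⊗5:
  [-25, -2, 16, 23]
  [-16, 7, 25, 32]
  [-13, 10, 28, 28]
  [-18, 5, 23, 28]
Key observation: the optimum is the walk 3->1->2->1->2->3, with weight (-2) + 13 + (-2) + 13 + 6 = 28.
Optimal value attained by: walk 3->1->2->1->2->3.
Answer: (C^⊗5)[3][3] = 28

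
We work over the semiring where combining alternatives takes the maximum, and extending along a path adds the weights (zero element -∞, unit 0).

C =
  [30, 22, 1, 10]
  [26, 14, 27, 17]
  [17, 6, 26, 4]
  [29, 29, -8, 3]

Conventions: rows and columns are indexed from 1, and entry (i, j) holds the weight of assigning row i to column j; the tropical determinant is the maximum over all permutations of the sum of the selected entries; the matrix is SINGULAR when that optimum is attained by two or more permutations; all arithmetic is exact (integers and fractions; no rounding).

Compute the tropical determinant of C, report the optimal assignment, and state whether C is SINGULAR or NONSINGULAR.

σ = (1, 2, 3, 4): 30 + 14 + 26 + 3 = 73
σ = (1, 2, 4, 3): 30 + 14 + 4 + (-8) = 40
σ = (1, 3, 2, 4): 30 + 27 + 6 + 3 = 66
σ = (1, 3, 4, 2): 30 + 27 + 4 + 29 = 90
σ = (1, 4, 2, 3): 30 + 17 + 6 + (-8) = 45
σ = (1, 4, 3, 2): 30 + 17 + 26 + 29 = 102
σ = (2, 1, 3, 4): 22 + 26 + 26 + 3 = 77
σ = (2, 1, 4, 3): 22 + 26 + 4 + (-8) = 44
σ = (2, 3, 1, 4): 22 + 27 + 17 + 3 = 69
σ = (2, 3, 4, 1): 22 + 27 + 4 + 29 = 82
σ = (2, 4, 1, 3): 22 + 17 + 17 + (-8) = 48
σ = (2, 4, 3, 1): 22 + 17 + 26 + 29 = 94
σ = (3, 1, 2, 4): 1 + 26 + 6 + 3 = 36
σ = (3, 1, 4, 2): 1 + 26 + 4 + 29 = 60
σ = (3, 2, 1, 4): 1 + 14 + 17 + 3 = 35
σ = (3, 2, 4, 1): 1 + 14 + 4 + 29 = 48
σ = (3, 4, 1, 2): 1 + 17 + 17 + 29 = 64
σ = (3, 4, 2, 1): 1 + 17 + 6 + 29 = 53
σ = (4, 1, 2, 3): 10 + 26 + 6 + (-8) = 34
σ = (4, 1, 3, 2): 10 + 26 + 26 + 29 = 91
σ = (4, 2, 1, 3): 10 + 14 + 17 + (-8) = 33
σ = (4, 2, 3, 1): 10 + 14 + 26 + 29 = 79
σ = (4, 3, 1, 2): 10 + 27 + 17 + 29 = 83
σ = (4, 3, 2, 1): 10 + 27 + 6 + 29 = 72
Optimal value attained by: σ = (1, 4, 3, 2).
Answer: det⊕(C) = 102; verdict: NONSINGULAR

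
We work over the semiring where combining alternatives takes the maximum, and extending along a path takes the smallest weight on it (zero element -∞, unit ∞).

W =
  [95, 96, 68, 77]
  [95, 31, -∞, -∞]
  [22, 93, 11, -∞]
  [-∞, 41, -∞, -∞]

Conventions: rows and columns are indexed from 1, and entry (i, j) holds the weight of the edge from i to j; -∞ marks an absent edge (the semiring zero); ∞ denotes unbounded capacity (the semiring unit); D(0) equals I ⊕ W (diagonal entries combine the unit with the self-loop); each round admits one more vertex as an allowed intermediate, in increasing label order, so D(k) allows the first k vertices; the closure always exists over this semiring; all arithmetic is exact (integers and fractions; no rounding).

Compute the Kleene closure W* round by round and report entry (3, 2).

D(0):
  [∞, 96, 68, 77]
  [95, ∞, -∞, -∞]
  [22, 93, ∞, -∞]
  [-∞, 41, -∞, ∞]
D(1):
  [∞, 96, 68, 77]
  [95, ∞, 68, 77]
  [22, 93, ∞, 22]
  [-∞, 41, -∞, ∞]
D(2):
  [∞, 96, 68, 77]
  [95, ∞, 68, 77]
  [93, 93, ∞, 77]
  [41, 41, 41, ∞]
D(3):
  [∞, 96, 68, 77]
  [95, ∞, 68, 77]
  [93, 93, ∞, 77]
  [41, 41, 41, ∞]
D(4):
  [∞, 96, 68, 77]
  [95, ∞, 68, 77]
  [93, 93, ∞, 77]
  [41, 41, 41, ∞]
Answer: W*[3][2] = 93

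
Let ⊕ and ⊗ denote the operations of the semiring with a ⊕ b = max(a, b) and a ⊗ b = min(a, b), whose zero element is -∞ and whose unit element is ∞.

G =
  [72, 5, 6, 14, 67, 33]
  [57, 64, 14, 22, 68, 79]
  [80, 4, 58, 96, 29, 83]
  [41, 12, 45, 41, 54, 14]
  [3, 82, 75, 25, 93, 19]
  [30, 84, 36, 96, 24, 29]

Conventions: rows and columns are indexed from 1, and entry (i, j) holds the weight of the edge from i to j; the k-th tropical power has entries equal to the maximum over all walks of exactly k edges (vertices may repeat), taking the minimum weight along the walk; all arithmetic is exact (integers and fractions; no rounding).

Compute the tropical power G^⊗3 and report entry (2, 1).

G^⊗2:
  [72, 67, 67, 33, 67, 33]
  [57, 79, 68, 79, 68, 64]
  [72, 83, 58, 83, 67, 58]
  [45, 54, 54, 45, 54, 45]
  [75, 82, 75, 75, 93, 79]
  [57, 64, 45, 41, 68, 79]
G^⊗3:
  [72, 67, 67, 67, 67, 67]
  [68, 68, 68, 68, 68, 79]
  [72, 67, 67, 58, 68, 79]
  [54, 54, 54, 54, 54, 54]
  [75, 82, 75, 79, 93, 79]
  [57, 79, 68, 79, 68, 64]
Key observation: the optimum is the walk 2->5->3->1, with weight 68 min 75 min 80 = 68.
Optimal value attained by: walk 2->5->3->1.
Answer: (G^⊗3)[2][1] = 68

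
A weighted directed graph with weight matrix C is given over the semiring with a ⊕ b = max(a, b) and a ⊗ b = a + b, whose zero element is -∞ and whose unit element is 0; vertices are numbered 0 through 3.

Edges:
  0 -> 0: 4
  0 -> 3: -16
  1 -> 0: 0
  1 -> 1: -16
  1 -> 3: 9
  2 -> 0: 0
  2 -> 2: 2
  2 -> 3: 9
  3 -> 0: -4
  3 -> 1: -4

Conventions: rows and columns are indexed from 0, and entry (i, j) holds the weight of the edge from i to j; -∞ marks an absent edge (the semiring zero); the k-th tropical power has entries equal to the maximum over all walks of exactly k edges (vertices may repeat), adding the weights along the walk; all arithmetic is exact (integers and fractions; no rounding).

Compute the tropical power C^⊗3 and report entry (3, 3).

C^⊗2:
  [8, -20, -∞, -12]
  [5, 5, -∞, -7]
  [5, 5, 4, 11]
  [0, -20, -∞, 5]
C^⊗3:
  [12, -16, -∞, -8]
  [9, -11, -∞, 14]
  [9, 7, 6, 14]
  [4, 1, -∞, -11]
Key observation: the optimum is the walk 3->1->1->3, with weight (-4) + (-16) + 9 = -11.
Optimal value attained by: walk 3->1->1->3.
Answer: (C^⊗3)[3][3] = -11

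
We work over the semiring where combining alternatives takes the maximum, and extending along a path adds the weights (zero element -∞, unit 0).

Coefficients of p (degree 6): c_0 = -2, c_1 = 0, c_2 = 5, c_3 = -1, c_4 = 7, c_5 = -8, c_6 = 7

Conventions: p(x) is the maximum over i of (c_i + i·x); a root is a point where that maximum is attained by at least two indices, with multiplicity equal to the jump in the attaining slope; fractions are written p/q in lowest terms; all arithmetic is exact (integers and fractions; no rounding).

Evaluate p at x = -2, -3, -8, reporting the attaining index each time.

p(-2) = max(-2+0·(-2)=-2, 0+1·(-2)=-2, 5+2·(-2)=1, -1+3·(-2)=-7, 7+4·(-2)=-1, -8+5·(-2)=-18, 7+6·(-2)=-5) = 1 (attained by i=2)
p(-3) = max(-2+0·(-3)=-2, 0+1·(-3)=-3, 5+2·(-3)=-1, -1+3·(-3)=-10, 7+4·(-3)=-5, -8+5·(-3)=-23, 7+6·(-3)=-11) = -1 (attained by i=2)
p(-8) = max(-2+0·(-8)=-2, 0+1·(-8)=-8, 5+2·(-8)=-11, -1+3·(-8)=-25, 7+4·(-8)=-25, -8+5·(-8)=-48, 7+6·(-8)=-41) = -2 (attained by i=0)
Answer: p(-2) = 1; p(-3) = -1; p(-8) = -2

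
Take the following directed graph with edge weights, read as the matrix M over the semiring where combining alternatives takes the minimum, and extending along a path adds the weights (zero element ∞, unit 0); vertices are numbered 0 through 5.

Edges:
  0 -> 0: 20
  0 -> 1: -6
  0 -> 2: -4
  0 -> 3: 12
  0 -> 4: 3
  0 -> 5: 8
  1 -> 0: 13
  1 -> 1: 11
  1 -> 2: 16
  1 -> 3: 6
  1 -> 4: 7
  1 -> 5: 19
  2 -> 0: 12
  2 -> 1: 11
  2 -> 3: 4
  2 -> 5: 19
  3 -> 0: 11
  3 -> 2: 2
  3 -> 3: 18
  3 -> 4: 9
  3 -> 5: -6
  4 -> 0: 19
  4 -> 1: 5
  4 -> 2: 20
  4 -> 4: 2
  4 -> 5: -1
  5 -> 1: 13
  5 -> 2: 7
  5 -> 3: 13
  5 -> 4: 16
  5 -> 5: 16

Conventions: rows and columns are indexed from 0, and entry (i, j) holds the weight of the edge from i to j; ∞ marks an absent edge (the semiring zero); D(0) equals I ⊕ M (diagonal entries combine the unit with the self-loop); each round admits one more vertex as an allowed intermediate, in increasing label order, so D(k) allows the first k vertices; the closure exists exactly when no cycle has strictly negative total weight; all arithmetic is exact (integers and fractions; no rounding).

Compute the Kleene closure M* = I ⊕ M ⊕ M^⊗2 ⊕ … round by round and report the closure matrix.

D(0):
  [0, -6, -4, 12, 3, 8]
  [13, 0, 16, 6, 7, 19]
  [12, 11, 0, 4, ∞, 19]
  [11, ∞, 2, 0, 9, -6]
  [19, 5, 20, ∞, 0, -1]
  [∞, 13, 7, 13, 16, 0]
D(1):
  [0, -6, -4, 12, 3, 8]
  [13, 0, 9, 6, 7, 19]
  [12, 6, 0, 4, 15, 19]
  [11, 5, 2, 0, 9, -6]
  [19, 5, 15, 31, 0, -1]
  [∞, 13, 7, 13, 16, 0]
D(2):
  [0, -6, -4, 0, 1, 8]
  [13, 0, 9, 6, 7, 19]
  [12, 6, 0, 4, 13, 19]
  [11, 5, 2, 0, 9, -6]
  [18, 5, 14, 11, 0, -1]
  [26, 13, 7, 13, 16, 0]
D(3):
  [0, -6, -4, 0, 1, 8]
  [13, 0, 9, 6, 7, 19]
  [12, 6, 0, 4, 13, 19]
  [11, 5, 2, 0, 9, -6]
  [18, 5, 14, 11, 0, -1]
  [19, 13, 7, 11, 16, 0]
D(4):
  [0, -6, -4, 0, 1, -6]
  [13, 0, 8, 6, 7, 0]
  [12, 6, 0, 4, 13, -2]
  [11, 5, 2, 0, 9, -6]
  [18, 5, 13, 11, 0, -1]
  [19, 13, 7, 11, 16, 0]
D(5):
  [0, -6, -4, 0, 1, -6]
  [13, 0, 8, 6, 7, 0]
  [12, 6, 0, 4, 13, -2]
  [11, 5, 2, 0, 9, -6]
  [18, 5, 13, 11, 0, -1]
  [19, 13, 7, 11, 16, 0]
D(6):
  [0, -6, -4, 0, 1, -6]
  [13, 0, 7, 6, 7, 0]
  [12, 6, 0, 4, 13, -2]
  [11, 5, 1, 0, 9, -6]
  [18, 5, 6, 10, 0, -1]
  [19, 13, 7, 11, 16, 0]
Answer: M* = [[0, -6, -4, 0, 1, -6], [13, 0, 7, 6, 7, 0], [12, 6, 0, 4, 13, -2], [11, 5, 1, 0, 9, -6], [18, 5, 6, 10, 0, -1], [19, 13, 7, 11, 16, 0]]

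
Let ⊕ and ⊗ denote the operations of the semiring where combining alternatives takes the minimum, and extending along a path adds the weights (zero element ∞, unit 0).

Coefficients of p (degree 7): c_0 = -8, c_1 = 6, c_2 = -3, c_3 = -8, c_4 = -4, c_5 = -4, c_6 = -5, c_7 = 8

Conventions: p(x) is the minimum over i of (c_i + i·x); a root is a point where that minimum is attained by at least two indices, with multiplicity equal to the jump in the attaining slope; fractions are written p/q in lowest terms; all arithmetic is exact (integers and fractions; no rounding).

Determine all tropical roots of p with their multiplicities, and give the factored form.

hull edge (i=0, c=-8) to (i=3, c=-8): slope 0, span 3
hull edge (i=3, c=-8) to (i=6, c=-5): slope 1, span 3
hull edge (i=6, c=-5) to (i=7, c=8): slope 13, span 1
Factored form: p(x) = 8 ⊗ (x ⊕ (-13)) ⊗ (x ⊕ (-1)) ⊗ (x ⊕ (-1)) ⊗ (x ⊕ (-1)) ⊗ (x ⊕ 0) ⊗ (x ⊕ 0) ⊗ (x ⊕ 0)
Answer: roots = -13 (mult 1), -1 (mult 3), 0 (mult 3)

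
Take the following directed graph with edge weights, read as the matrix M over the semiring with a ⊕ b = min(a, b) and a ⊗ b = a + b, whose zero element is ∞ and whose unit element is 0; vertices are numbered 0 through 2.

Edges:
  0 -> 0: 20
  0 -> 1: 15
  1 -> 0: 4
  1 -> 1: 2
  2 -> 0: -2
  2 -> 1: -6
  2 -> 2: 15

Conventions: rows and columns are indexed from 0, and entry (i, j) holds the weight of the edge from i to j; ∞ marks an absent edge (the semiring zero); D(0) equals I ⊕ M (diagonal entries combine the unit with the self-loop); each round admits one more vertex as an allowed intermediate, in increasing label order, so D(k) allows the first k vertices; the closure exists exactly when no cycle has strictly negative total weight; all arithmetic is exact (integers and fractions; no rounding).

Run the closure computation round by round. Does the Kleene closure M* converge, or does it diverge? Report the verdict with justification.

D(0):
  [0, 15, ∞]
  [4, 0, ∞]
  [-2, -6, 0]
D(1):
  [0, 15, ∞]
  [4, 0, ∞]
  [-2, -6, 0]
D(2):
  [0, 15, ∞]
  [4, 0, ∞]
  [-2, -6, 0]
D(3):
  [0, 15, ∞]
  [4, 0, ∞]
  [-2, -6, 0]
Key observation: every diagonal entry stays at the unit through all rounds, so no improving cycle exists.
Answer: CONVERGES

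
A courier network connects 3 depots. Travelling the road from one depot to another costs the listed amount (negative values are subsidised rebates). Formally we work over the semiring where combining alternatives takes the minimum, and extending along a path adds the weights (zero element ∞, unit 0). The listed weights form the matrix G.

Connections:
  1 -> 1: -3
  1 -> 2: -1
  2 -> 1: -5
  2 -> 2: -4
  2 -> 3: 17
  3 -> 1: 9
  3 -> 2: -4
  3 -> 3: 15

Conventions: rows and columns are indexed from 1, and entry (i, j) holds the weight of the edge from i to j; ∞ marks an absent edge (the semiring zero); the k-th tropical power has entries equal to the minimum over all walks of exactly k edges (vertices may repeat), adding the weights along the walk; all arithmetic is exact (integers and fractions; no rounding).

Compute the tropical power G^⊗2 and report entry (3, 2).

G^⊗2:
  [-6, -5, 16]
  [-9, -8, 13]
  [-9, -8, 13]
Key observation: the optimum is the walk 3->2->2, with weight (-4) + (-4) = -8.
Optimal value attained by: walk 3->2->2.
Answer: (G^⊗2)[3][2] = -8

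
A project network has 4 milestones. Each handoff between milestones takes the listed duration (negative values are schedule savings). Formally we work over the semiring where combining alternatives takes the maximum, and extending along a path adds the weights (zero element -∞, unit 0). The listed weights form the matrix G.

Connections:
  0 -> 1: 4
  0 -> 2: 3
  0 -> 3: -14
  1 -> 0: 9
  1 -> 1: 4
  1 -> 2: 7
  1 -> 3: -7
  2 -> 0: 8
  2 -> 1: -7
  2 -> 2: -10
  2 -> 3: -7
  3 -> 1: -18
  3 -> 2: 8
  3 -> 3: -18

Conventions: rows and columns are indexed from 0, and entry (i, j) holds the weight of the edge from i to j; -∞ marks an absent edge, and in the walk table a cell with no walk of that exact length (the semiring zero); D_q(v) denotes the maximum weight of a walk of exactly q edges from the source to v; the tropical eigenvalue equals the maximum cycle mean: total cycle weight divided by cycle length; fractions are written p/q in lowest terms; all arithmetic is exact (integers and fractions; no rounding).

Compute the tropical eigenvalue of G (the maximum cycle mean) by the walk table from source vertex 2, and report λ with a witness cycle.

q=0: [-∞, -∞, 0, -∞]
q=1: [8, -7, -10, -7]
q=2: [2, 12, 11, -6]
q=3: [21, 16, 19, 5]
q=4: [27, 25, 24, 12]
Optimal cycle mean attained by: cycle 0->1->0, total 4 + 9, length 2.
Answer: λ = 13/2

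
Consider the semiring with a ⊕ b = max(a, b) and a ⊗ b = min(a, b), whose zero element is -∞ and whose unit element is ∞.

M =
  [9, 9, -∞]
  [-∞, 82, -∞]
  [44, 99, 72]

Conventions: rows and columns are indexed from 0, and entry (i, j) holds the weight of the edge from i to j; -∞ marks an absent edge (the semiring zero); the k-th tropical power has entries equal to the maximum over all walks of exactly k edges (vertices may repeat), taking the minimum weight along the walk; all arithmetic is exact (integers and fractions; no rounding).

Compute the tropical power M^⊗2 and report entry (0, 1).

M^⊗2:
  [9, 9, -∞]
  [-∞, 82, -∞]
  [44, 82, 72]
Key observation: the optimum is the walk 0->0->1, with weight 9 min 9 = 9.
Optimal value attained by: walk 0->0->1.
Answer: (M^⊗2)[0][1] = 9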